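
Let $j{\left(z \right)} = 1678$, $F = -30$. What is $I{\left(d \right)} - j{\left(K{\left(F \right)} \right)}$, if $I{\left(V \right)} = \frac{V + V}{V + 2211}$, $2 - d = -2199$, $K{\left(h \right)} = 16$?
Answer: $- \frac{3699467}{2206} \approx -1677.0$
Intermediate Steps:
$d = 2201$ ($d = 2 - -2199 = 2 + 2199 = 2201$)
$I{\left(V \right)} = \frac{2 V}{2211 + V}$
$I{\left(d \right)} - j{\left(K{\left(F \right)} \right)} = 2 \cdot 2201 \frac{1}{2211 + 2201} - 1678 = 2 \cdot 2201 \cdot \frac{1}{4412} - 1678 = \frac{2201}{2206} - 1678 = - \frac{3699467}{2206}$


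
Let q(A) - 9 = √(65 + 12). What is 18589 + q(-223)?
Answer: 18598 + √77 ≈ 18607.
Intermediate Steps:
q(A) = 9 + √77 (q(A) = 9 + √(65 + 12) = 9 + √77)
18589 + q(-223) = 18589 + (9 + √77) = 18598 + √77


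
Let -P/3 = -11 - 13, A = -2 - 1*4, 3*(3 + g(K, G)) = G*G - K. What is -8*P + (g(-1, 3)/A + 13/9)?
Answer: -10343/18 ≈ -574.61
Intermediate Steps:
g(K, G) = -3 - K/3 + G**2/3 (g(K, G) = -3 + (G*G - K)/3 = -3 + (G**2 - K)/3 = -3 + (-K/3 + G**2/3) = -3 - K/3 + G**2/3)
A = -6 (A = -2 - 4 = -6)
P = 72 (P = -3*(-11 - 13) = -3*(-24) = 72)
-8*P + (g(-1, 3)/A + 13/9) = -8*72 + ((-3 - 1/3*(-1) + (1/3)*3**2)/(-6) + 13/9) = -576 + ((-3 + 1/3 + (1/3)*9)*(-1/6) + 13*(1/9)) = -576 + ((-3 + 1/3 + 3)*(-1/6) + 13/9) = -576 + ((1/3)*(-1/6) + 13/9) = -576 + (-1/18 + 13/9) = -576 + 25/18 = -10343/18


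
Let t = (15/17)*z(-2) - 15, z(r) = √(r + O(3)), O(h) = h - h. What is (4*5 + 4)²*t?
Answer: -8640 + 8640*I*√2/17 ≈ -8640.0 + 718.75*I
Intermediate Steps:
O(h) = 0
z(r) = √r (z(r) = √(r + 0) = √r)
t = -15 + 15*I*√2/17 (t = (15/17)*√(-2) - 15 = (15*(1/17))*(I*√2) - 15 = 15*(I*√2)/17 - 15 = 15*I*√2/17 - 15 = -15 + 15*I*√2/17 ≈ -15.0 + 1.2478*I)
(4*5 + 4)²*t = (4*5 + 4)²*(-15 + 15*I*√2/17) = (20 + 4)²*(-15 + 15*I*√2/17) = 24²*(-15 + 15*I*√2/17) = 576*(-15 + 15*I*√2/17) = -8640 + 8640*I*√2/17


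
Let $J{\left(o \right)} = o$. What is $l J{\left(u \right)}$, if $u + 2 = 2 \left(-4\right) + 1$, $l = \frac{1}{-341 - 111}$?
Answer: $\frac{9}{452} \approx 0.019911$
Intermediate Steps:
$l = - \frac{1}{452}$ ($l = \frac{1}{-452} = - \frac{1}{452} \approx -0.0022124$)
$u = -9$ ($u = -2 + \left(2 \left(-4\right) + 1\right) = -2 + \left(-8 + 1\right) = -2 - 7 = -9$)
$l J{\left(u \right)} = \left(- \frac{1}{452}\right) \left(-9\right) = \frac{9}{452}$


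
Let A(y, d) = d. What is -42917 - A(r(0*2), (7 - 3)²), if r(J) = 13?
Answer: -42933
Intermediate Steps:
-42917 - A(r(0*2), (7 - 3)²) = -42917 - (7 - 3)² = -42917 - 1*4² = -42917 - 1*16 = -42917 - 16 = -42933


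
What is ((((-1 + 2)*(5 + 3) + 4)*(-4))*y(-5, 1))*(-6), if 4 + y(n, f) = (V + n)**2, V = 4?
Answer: -864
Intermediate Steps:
y(n, f) = -4 + (4 + n)**2
((((-1 + 2)*(5 + 3) + 4)*(-4))*y(-5, 1))*(-6) = ((((-1 + 2)*(5 + 3) + 4)*(-4))*(-4 + (4 - 5)**2))*(-6) = (((1*8 + 4)*(-4))*(-4 + (-1)**2))*(-6) = (((8 + 4)*(-4))*(-4 + 1))*(-6) = ((12*(-4))*(-3))*(-6) = -48*(-3)*(-6) = 144*(-6) = -864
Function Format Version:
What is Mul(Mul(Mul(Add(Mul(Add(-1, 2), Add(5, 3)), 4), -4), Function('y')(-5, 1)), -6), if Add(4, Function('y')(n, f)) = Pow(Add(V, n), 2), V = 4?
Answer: -864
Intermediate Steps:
Function('y')(n, f) = Add(-4, Pow(Add(4, n), 2))
Mul(Mul(Mul(Add(Mul(Add(-1, 2), Add(5, 3)), 4), -4), Function('y')(-5, 1)), -6) = Mul(Mul(Mul(Add(Mul(Add(-1, 2), Add(5, 3)), 4), -4), Add(-4, Pow(Add(4, -5), 2))), -6) = Mul(Mul(Mul(Add(Mul(1, 8), 4), -4), Add(-4, Pow(-1, 2))), -6) = Mul(Mul(Mul(Add(8, 4), -4), Add(-4, 1)), -6) = Mul(Mul(Mul(12, -4), -3), -6) = Mul(Mul(-48, -3), -6) = Mul(144, -6) = -864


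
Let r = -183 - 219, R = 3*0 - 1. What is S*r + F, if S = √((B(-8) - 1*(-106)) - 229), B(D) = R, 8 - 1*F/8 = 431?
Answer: -3384 - 804*I*√31 ≈ -3384.0 - 4476.5*I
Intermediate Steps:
R = -1 (R = 0 - 1 = -1)
F = -3384 (F = 64 - 8*431 = 64 - 3448 = -3384)
B(D) = -1
r = -402
S = 2*I*√31 (S = √((-1 - 1*(-106)) - 229) = √((-1 + 106) - 229) = √(105 - 229) = √(-124) = 2*I*√31 ≈ 11.136*I)
S*r + F = (2*I*√31)*(-402) - 3384 = -804*I*√31 - 3384 = -3384 - 804*I*√31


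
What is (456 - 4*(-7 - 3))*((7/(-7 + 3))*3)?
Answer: -2604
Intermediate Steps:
(456 - 4*(-7 - 3))*((7/(-7 + 3))*3) = (456 - 4*(-10))*((7/(-4))*3) = (456 + 40)*(-1/4*7*3) = 496*(-7/4*3) = 496*(-21/4) = -2604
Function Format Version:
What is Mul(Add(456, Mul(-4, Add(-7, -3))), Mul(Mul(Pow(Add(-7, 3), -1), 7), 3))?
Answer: -2604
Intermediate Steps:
Mul(Add(456, Mul(-4, Add(-7, -3))), Mul(Mul(Pow(Add(-7, 3), -1), 7), 3)) = Mul(Add(456, Mul(-4, -10)), Mul(Mul(Pow(-4, -1), 7), 3)) = Mul(Add(456, 40), Mul(Mul(Rational(-1, 4), 7), 3)) = Mul(496, Mul(Rational(-7, 4), 3)) = Mul(496, Rational(-21, 4)) = -2604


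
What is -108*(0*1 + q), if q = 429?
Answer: -46332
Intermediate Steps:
-108*(0*1 + q) = -108*(0*1 + 429) = -108*(0 + 429) = -108*429 = -46332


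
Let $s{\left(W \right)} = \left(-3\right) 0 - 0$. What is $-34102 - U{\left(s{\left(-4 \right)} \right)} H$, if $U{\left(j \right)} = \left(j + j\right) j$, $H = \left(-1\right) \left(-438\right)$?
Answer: $-34102$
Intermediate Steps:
$s{\left(W \right)} = 0$ ($s{\left(W \right)} = 0 + 0 = 0$)
$H = 438$
$U{\left(j \right)} = 2 j^{2}$ ($U{\left(j \right)} = 2 j j = 2 j^{2}$)
$-34102 - U{\left(s{\left(-4 \right)} \right)} H = -34102 - 2 \cdot 0^{2} \cdot 438 = -34102 - 2 \cdot 0 \cdot 438 = -34102 - 0 \cdot 438 = -34102 - 0 = -34102 + 0 = -34102$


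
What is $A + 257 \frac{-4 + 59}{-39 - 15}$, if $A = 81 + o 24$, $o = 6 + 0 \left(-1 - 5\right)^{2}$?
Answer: $- \frac{1985}{54} \approx -36.759$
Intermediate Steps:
$o = 6$ ($o = 6 + 0 \left(-6\right)^{2} = 6 + 0 \cdot 36 = 6 + 0 = 6$)
$A = 225$ ($A = 81 + 6 \cdot 24 = 81 + 144 = 225$)
$A + 257 \frac{-4 + 59}{-39 - 15} = 225 + 257 \frac{-4 + 59}{-39 - 15} = 225 + 257 \frac{55}{-54} = 225 + 257 \cdot 55 \left(- \frac{1}{54}\right) = 225 + 257 \left(- \frac{55}{54}\right) = 225 - \frac{14135}{54} = - \frac{1985}{54}$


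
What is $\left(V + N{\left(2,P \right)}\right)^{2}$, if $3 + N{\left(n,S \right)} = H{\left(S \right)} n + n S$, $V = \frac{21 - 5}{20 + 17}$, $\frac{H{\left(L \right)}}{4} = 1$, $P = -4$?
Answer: $\frac{9025}{1369} \approx 6.5924$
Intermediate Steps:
$H{\left(L \right)} = 4$ ($H{\left(L \right)} = 4 \cdot 1 = 4$)
$V = \frac{16}{37} \approx 0.43243$
$N{\left(n,S \right)} = -3 + 4 n + S n$ ($N{\left(n,S \right)} = -3 + \left(4 n + n S\right) = -3 + \left(4 n + S n\right) = -3 + 4 n + S n$)
$\left(V + N{\left(2,P \right)}\right)^{2} = \left(\frac{16}{37} - 3\right)^{2} = \left(- \frac{95}{37}\right)^{2} = \frac{9025}{1369}$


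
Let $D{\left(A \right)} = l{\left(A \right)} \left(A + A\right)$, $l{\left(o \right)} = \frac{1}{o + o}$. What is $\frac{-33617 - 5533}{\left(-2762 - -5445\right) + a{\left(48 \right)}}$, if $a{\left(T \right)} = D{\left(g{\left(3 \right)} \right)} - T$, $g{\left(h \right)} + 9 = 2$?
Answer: $- \frac{19575}{1318} \approx -14.852$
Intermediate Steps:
$l{\left(o \right)} = \frac{1}{2 o}$
$g{\left(h \right)} = -7$ ($g{\left(h \right)} = -9 + 2 = -7$)
$D{\left(A \right)} = 1$ ($D{\left(A \right)} = \frac{1}{2 A} \left(A + A\right) = \frac{1}{2 A} 2 A = 1$)
$a{\left(T \right)} = 1 - T$
$\frac{-33617 - 5533}{\left(-2762 - -5445\right) + a{\left(48 \right)}} = \frac{-33617 - 5533}{\left(-2762 - -5445\right) + \left(1 - 48\right)} = - \frac{39150}{\left(-2762 + 5445\right) + \left(1 - 48\right)} = - \frac{39150}{2683 - 47} = - \frac{39150}{2636} = \left(-39150\right) \frac{1}{2636} = - \frac{19575}{1318}$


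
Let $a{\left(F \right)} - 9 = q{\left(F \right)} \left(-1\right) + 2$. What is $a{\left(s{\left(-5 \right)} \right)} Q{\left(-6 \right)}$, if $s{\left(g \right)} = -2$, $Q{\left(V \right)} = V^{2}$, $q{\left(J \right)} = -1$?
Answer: $432$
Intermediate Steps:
$a{\left(F \right)} = 12$ ($a{\left(F \right)} = 9 + \left(\left(-1\right) \left(-1\right) + 2\right) = 9 + \left(1 + 2\right) = 9 + 3 = 12$)
$a{\left(s{\left(-5 \right)} \right)} Q{\left(-6 \right)} = 12 \left(-6\right)^{2} = 12 \cdot 36 = 432$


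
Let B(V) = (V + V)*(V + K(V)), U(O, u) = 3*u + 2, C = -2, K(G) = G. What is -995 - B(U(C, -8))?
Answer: -2931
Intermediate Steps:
U(O, u) = 2 + 3*u
B(V) = 4*V² (B(V) = (V + V)*(V + V) = (2*V)*(2*V) = 4*V²)
-995 - B(U(C, -8)) = -995 - 4*(2 + 3*(-8))² = -995 - 4*(2 - 24)² = -995 - 4*(-22)² = -995 - 4*484 = -995 - 1*1936 = -995 - 1936 = -2931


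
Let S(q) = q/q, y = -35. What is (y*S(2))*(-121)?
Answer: 4235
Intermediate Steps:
S(q) = 1
(y*S(2))*(-121) = -35*1*(-121) = -35*(-121) = 4235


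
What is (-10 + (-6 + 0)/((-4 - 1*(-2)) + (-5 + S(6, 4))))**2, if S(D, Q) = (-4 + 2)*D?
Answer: 33856/361 ≈ 93.784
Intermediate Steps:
S(D, Q) = -2*D
(-10 + (-6 + 0)/((-4 - 1*(-2)) + (-5 + S(6, 4))))**2 = (-10 + (-6 + 0)/((-4 - 1*(-2)) + (-5 - 2*6)))**2 = (-10 - 6/((-4 + 2) + (-5 - 12)))**2 = (-10 - 6/(-2 - 17))**2 = (-10 - 6/(-19))**2 = (-10 - 6*(-1/19))**2 = (-10 + 6/19)**2 = (-184/19)**2 = 33856/361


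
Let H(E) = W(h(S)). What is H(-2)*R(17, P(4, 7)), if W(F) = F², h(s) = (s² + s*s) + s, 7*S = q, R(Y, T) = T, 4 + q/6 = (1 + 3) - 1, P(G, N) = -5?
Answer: -4500/2401 ≈ -1.8742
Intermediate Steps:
q = -6 (q = -24 + 6*((1 + 3) - 1) = -24 + 6*(4 - 1) = -24 + 6*3 = -24 + 18 = -6)
S = -6/7 (S = (⅐)*(-6) = -6/7 ≈ -0.85714)
h(s) = s + 2*s² (h(s) = (s² + s²) + s = 2*s² + s = s + 2*s²)
H(E) = 900/2401 (H(E) = (-6*(1 + 2*(-6/7))/7)² = (-6*(1 - 12/7)/7)² = (-6/7*(-5/7))² = (30/49)² = 900/2401)
H(-2)*R(17, P(4, 7)) = (900/2401)*(-5) = -4500/2401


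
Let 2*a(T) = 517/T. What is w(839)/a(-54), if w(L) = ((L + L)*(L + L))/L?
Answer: -362448/517 ≈ -701.06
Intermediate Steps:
a(T) = 517/(2*T) (a(T) = (517/T)/2 = 517/(2*T))
w(L) = 4*L (w(L) = ((2*L)*(2*L))/L = (4*L**2)/L = 4*L)
w(839)/a(-54) = (4*839)/(((517/2)/(-54))) = 3356/(((517/2)*(-1/54))) = 3356/(-517/108) = 3356*(-108/517) = -362448/517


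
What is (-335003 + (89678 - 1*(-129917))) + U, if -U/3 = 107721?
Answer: -438571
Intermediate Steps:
U = -323163 (U = -3*107721 = -323163)
(-335003 + (89678 - 1*(-129917))) + U = (-335003 + (89678 - 1*(-129917))) - 323163 = (-335003 + (89678 + 129917)) - 323163 = (-335003 + 219595) - 323163 = -115408 - 323163 = -438571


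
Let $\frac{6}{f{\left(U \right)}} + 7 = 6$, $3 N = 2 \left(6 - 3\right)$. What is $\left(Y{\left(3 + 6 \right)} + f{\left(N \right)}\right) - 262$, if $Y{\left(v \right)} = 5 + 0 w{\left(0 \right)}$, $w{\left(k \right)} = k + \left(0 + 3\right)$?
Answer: $-263$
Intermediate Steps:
$N = 2$ ($N = \frac{2 \left(6 - 3\right)}{3} = \frac{2 \cdot 3}{3} = \frac{1}{3} \cdot 6 = 2$)
$w{\left(k \right)} = 3 + k$ ($w{\left(k \right)} = k + 3 = 3 + k$)
$f{\left(U \right)} = -6$ ($f{\left(U \right)} = \frac{6}{-7 + 6} = \frac{6}{-1} = 6 \left(-1\right) = -6$)
$Y{\left(v \right)} = 5$ ($Y{\left(v \right)} = 5 + 0 \left(3 + 0\right) = 5 + 0 \cdot 3 = 5 + 0 = 5$)
$\left(Y{\left(3 + 6 \right)} + f{\left(N \right)}\right) - 262 = \left(5 - 6\right) - 262 = -1 - 262 = -263$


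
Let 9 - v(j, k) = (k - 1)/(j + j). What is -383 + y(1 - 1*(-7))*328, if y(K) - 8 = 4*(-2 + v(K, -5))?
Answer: 11917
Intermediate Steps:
v(j, k) = 9 - (-1 + k)/(2*j) (v(j, k) = 9 - (k - 1)/(j + j) = 9 - (-1 + k)/(2*j))
y(K) = 2*(6 + 18*K)/K (y(K) = 8 + 4*(-2 + (1 - 1*(-5) + 18*K)/(2*K)) = 8 + 4*(-2 + (1 + 5 + 18*K)/(2*K)) = 8 + 4*(-2 + (6 + 18*K)/(2*K)) = 8 + (-8 + 2*(6 + 18*K)/K) = 2*(6 + 18*K)/K)
-383 + y(1 - 1*(-7))*328 = -383 + (36 + 12/(1 - 1*(-7)))*328 = -383 + (36 + 12/(1 + 7))*328 = -383 + (36 + 12/8)*328 = -383 + (36 + 12*(⅛))*328 = -383 + (36 + 3/2)*328 = -383 + (75/2)*328 = -383 + 12300 = 11917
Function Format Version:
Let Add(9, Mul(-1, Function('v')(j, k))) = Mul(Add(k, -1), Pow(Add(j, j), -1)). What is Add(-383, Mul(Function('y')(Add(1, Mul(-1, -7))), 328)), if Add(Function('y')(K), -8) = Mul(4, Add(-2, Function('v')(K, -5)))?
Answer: 11917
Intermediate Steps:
Function('v')(j, k) = Add(9, Mul(Rational(-1, 2), Pow(j, -1), Add(-1, k))) (Function('v')(j, k) = Add(9, Mul(-1, Mul(Add(k, -1), Pow(Add(j, j), -1)))) = Add(9, Mul(-1, Mul(Add(-1, k), Pow(Mul(2, j), -1)))) = Add(9, Mul(-1, Mul(Add(-1, k), Mul(Rational(1, 2), Pow(j, -1))))) = Add(9, Mul(-1, Mul(Rational(1, 2), Pow(j, -1), Add(-1, k)))) = Add(9, Mul(Rational(-1, 2), Pow(j, -1), Add(-1, k))))
Function('y')(K) = Mul(2, Pow(K, -1), Add(6, Mul(18, K))) (Function('y')(K) = Add(8, Mul(4, Add(-2, Mul(Rational(1, 2), Pow(K, -1), Add(1, Mul(-1, -5), Mul(18, K)))))) = Add(8, Mul(4, Add(-2, Mul(Rational(1, 2), Pow(K, -1), Add(1, 5, Mul(18, K)))))) = Add(8, Mul(4, Add(-2, Mul(Rational(1, 2), Pow(K, -1), Add(6, Mul(18, K)))))) = Add(8, Add(-8, Mul(2, Pow(K, -1), Add(6, Mul(18, K))))) = Mul(2, Pow(K, -1), Add(6, Mul(18, K))))
Add(-383, Mul(Function('y')(Add(1, Mul(-1, -7))), 328)) = Add(-383, Mul(Add(36, Mul(12, Pow(Add(1, Mul(-1, -7)), -1))), 328)) = Add(-383, Mul(Add(36, Mul(12, Pow(Add(1, 7), -1))), 328)) = Add(-383, Mul(Add(36, Mul(12, Pow(8, -1))), 328)) = Add(-383, Mul(Add(36, Mul(12, Rational(1, 8))), 328)) = Add(-383, Mul(Add(36, Rational(3, 2)), 328)) = Add(-383, Mul(Rational(75, 2), 328)) = Add(-383, 12300) = 11917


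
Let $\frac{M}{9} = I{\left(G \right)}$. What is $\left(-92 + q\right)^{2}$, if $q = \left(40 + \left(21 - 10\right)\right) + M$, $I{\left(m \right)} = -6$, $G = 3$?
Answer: $9025$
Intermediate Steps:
$M = -54$ ($M = 9 \left(-6\right) = -54$)
$q = -3$ ($q = \left(40 + \left(21 - 10\right)\right) - 54 = \left(40 + 11\right) - 54 = 51 - 54 = -3$)
$\left(-92 + q\right)^{2} = \left(-92 - 3\right)^{2} = \left(-95\right)^{2} = 9025$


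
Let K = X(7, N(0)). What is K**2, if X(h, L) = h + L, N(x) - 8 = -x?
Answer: 225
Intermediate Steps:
N(x) = 8 - x
X(h, L) = L + h
K = 15 (K = (8 - 1*0) + 7 = (8 + 0) + 7 = 8 + 7 = 15)
K**2 = 15**2 = 225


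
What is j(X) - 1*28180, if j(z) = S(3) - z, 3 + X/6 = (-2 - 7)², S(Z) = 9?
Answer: -28639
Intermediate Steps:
X = 468 (X = -18 + 6*(-2 - 7)² = -18 + 6*(-9)² = -18 + 6*81 = -18 + 486 = 468)
j(z) = 9 - z
j(X) - 1*28180 = (9 - 1*468) - 1*28180 = (9 - 468) - 28180 = -459 - 28180 = -28639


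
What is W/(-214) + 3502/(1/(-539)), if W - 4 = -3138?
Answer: -201969279/107 ≈ -1.8876e+6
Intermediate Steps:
W = -3134 (W = 4 - 3138 = -3134)
W/(-214) + 3502/(1/(-539)) = -3134/(-214) + 3502/(1/(-539)) = -3134*(-1/214) + 3502/(-1/539) = 1567/107 + 3502*(-539) = 1567/107 - 1887578 = -201969279/107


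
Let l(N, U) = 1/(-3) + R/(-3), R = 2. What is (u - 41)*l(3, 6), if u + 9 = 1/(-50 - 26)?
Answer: 3801/76 ≈ 50.013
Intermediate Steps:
l(N, U) = -1 (l(N, U) = 1/(-3) + 2/(-3) = 1*(-⅓) + 2*(-⅓) = -⅓ - ⅔ = -1)
u = -685/76 (u = -9 + 1/(-50 - 26) = -9 + 1/(-76) = -9 - 1/76 = -685/76 ≈ -9.0132)
(u - 41)*l(3, 6) = (-685/76 - 41)*(-1) = -3801/76*(-1) = 3801/76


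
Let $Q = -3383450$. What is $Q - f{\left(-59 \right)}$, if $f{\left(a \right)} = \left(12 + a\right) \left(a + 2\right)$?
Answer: $-3386129$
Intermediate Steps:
$f{\left(a \right)} = \left(2 + a\right) \left(12 + a\right)$ ($f{\left(a \right)} = \left(12 + a\right) \left(2 + a\right) = \left(2 + a\right) \left(12 + a\right)$)
$Q - f{\left(-59 \right)} = -3383450 - \left(24 + \left(-59\right)^{2} + 14 \left(-59\right)\right) = -3383450 - \left(24 + 3481 - 826\right) = -3383450 - 2679 = -3386129$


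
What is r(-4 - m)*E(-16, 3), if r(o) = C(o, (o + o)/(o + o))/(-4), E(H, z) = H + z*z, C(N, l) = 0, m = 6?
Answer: 0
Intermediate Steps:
E(H, z) = H + z**2
r(o) = 0 (r(o) = 0/(-4) = 0*(-1/4) = 0)
r(-4 - m)*E(-16, 3) = 0*(-16 + 3**2) = 0*(-16 + 9) = 0*(-7) = 0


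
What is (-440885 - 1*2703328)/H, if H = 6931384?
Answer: -3144213/6931384 ≈ -0.45362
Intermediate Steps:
(-440885 - 1*2703328)/H = (-440885 - 1*2703328)/6931384 = (-440885 - 2703328)*(1/6931384) = -3144213*1/6931384 = -3144213/6931384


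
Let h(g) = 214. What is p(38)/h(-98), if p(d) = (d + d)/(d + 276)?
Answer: 19/16799 ≈ 0.0011310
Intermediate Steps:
p(d) = 2*d/(276 + d) (p(d) = (2*d)/(276 + d) = 2*d/(276 + d))
p(38)/h(-98) = (2*38/(276 + 38))/214 = (2*38/314)*(1/214) = (2*38*(1/314))*(1/214) = (38/157)*(1/214) = 19/16799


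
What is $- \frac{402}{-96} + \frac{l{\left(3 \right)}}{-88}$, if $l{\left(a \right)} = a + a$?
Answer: $\frac{725}{176} \approx 4.1193$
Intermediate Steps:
$l{\left(a \right)} = 2 a$
$- \frac{402}{-96} + \frac{l{\left(3 \right)}}{-88} = - \frac{402}{-96} + \frac{2 \cdot 3}{-88} = \left(-402\right) \left(- \frac{1}{96}\right) + 6 \left(- \frac{1}{88}\right) = \frac{67}{16} - \frac{3}{44} = \frac{725}{176}$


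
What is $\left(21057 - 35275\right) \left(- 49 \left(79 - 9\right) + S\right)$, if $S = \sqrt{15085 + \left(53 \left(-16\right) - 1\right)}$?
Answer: $48767740 - 28436 \sqrt{3559} \approx 4.7071 \cdot 10^{7}$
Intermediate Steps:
$S = 2 \sqrt{3559}$ ($S = \sqrt{15085 - 849} = \sqrt{14236} = 2 \sqrt{3559} \approx 119.31$)
$\left(21057 - 35275\right) \left(- 49 \left(79 - 9\right) + S\right) = \left(21057 - 35275\right) \left(- 49 \left(79 - 9\right) + 2 \sqrt{3559}\right) = - 14218 \left(\left(-49\right) 70 + 2 \sqrt{3559}\right) = - 14218 \left(-3430 + 2 \sqrt{3559}\right) = 48767740 - 28436 \sqrt{3559}$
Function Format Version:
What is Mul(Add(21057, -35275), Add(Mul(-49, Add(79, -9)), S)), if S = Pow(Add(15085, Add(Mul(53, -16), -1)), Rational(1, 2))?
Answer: Add(48767740, Mul(-28436, Pow(3559, Rational(1, 2)))) ≈ 4.7071e+7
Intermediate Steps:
S = Mul(2, Pow(3559, Rational(1, 2))) (S = Pow(Add(15085, Add(-848, -1)), Rational(1, 2)) = Pow(Add(15085, -849), Rational(1, 2)) = Pow(14236, Rational(1, 2)) = Mul(2, Pow(3559, Rational(1, 2))) ≈ 119.31)
Mul(Add(21057, -35275), Add(Mul(-49, Add(79, -9)), S)) = Mul(Add(21057, -35275), Add(Mul(-49, Add(79, -9)), Mul(2, Pow(3559, Rational(1, 2))))) = Mul(-14218, Add(Mul(-49, 70), Mul(2, Pow(3559, Rational(1, 2))))) = Mul(-14218, Add(-3430, Mul(2, Pow(3559, Rational(1, 2))))) = Add(48767740, Mul(-28436, Pow(3559, Rational(1, 2))))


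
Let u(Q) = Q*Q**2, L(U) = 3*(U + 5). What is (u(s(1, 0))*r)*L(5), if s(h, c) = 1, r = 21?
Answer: 630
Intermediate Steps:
L(U) = 15 + 3*U (L(U) = 3*(5 + U) = 15 + 3*U)
u(Q) = Q**3
(u(s(1, 0))*r)*L(5) = (1**3*21)*(15 + 3*5) = (1*21)*(15 + 15) = 21*30 = 630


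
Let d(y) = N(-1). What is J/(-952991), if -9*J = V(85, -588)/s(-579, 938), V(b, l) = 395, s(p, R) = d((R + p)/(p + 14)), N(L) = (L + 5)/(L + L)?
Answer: -395/17153838 ≈ -2.3027e-5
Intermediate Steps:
N(L) = (5 + L)/(2*L) (N(L) = (5 + L)/((2*L)) = (5 + L)*(1/(2*L)) = (5 + L)/(2*L))
d(y) = -2 (d(y) = (½)*(5 - 1)/(-1) = (½)*(-1)*4 = -2)
s(p, R) = -2
J = 395/18 (J = -395/(9*(-2)) = -395*(-1)/(9*2) = -⅑*(-395/2) = 395/18 ≈ 21.944)
J/(-952991) = (395/18)/(-952991) = (395/18)*(-1/952991) = -395/17153838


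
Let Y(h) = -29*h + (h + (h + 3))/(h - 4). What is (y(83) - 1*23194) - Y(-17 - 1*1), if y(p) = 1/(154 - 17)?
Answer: -6498593/274 ≈ -23718.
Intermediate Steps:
y(p) = 1/137
Y(h) = -29*h + (3 + 2*h)/(-4 + h) (Y(h) = -29*h + (h + (3 + h))/(-4 + h) = -29*h + (3 + 2*h)/(-4 + h))
(y(83) - 1*23194) - Y(-17 - 1*1) = (1/137 - 1*23194) - (3 - 29*(-17 - 1*1)² + 118*(-17 - 1*1))/(-4 + (-17 - 1*1)) = (1/137 - 23194) - (3 - 29*(-17 - 1)² + 118*(-17 - 1))/(-4 + (-17 - 1)) = -3177577/137 - (3 - 29*(-18)² + 118*(-18))/(-4 - 18) = -3177577/137 - (3 - 29*324 - 2124)/(-22) = -3177577/137 - (-1)*(3 - 9396 - 2124)/22 = -3177577/137 - (-1)*(-11517)/22 = -3177577/137 - 1*1047/2 = -3177577/137 - 1047/2 = -6498593/274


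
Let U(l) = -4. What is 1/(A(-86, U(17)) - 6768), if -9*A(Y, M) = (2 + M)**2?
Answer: -9/60916 ≈ -0.00014774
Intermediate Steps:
A(Y, M) = -(2 + M)**2/9
1/(A(-86, U(17)) - 6768) = 1/(-(2 - 4)**2/9 - 6768) = 1/(-1/9*(-2)**2 - 6768) = 1/(-1/9*4 - 6768) = 1/(-4/9 - 6768) = 1/(-60916/9) = -9/60916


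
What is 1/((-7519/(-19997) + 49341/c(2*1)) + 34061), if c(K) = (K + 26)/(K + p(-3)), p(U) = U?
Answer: 559916/18084837431 ≈ 3.0961e-5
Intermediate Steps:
c(K) = (26 + K)/(-3 + K) (c(K) = (K + 26)/(K - 3) = (26 + K)/(-3 + K))
1/((-7519/(-19997) + 49341/c(2*1)) + 34061) = 1/((-7519/(-19997) + 49341/(((26 + 2*1)/(-3 + 2*1)))) + 34061) = 1/((-7519*(-1/19997) + 49341/(((26 + 2)/(-3 + 2)))) + 34061) = 1/((7519/19997 + 49341/((28/(-1)))) + 34061) = 1/((7519/19997 + 49341/((-1*28))) + 34061) = 1/((7519/19997 + 49341/(-28)) + 34061) = 1/((7519/19997 + 49341*(-1/28)) + 34061) = 1/((7519/19997 - 49341/28) + 34061) = 1/(-986461445/559916 + 34061) = 1/(18084837431/559916) = 559916/18084837431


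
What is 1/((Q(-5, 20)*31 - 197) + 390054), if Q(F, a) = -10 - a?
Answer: 1/388927 ≈ 2.5712e-6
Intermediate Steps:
1/((Q(-5, 20)*31 - 197) + 390054) = 1/(((-10 - 1*20)*31 - 197) + 390054) = 1/(((-10 - 20)*31 - 197) + 390054) = 1/((-30*31 - 197) + 390054) = 1/((-930 - 197) + 390054) = 1/(-1127 + 390054) = 1/388927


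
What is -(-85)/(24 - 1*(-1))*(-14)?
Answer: -238/5 ≈ -47.600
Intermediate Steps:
-(-85)/(24 - 1*(-1))*(-14) = -(-85)/(24 + 1)*(-14) = -(-85)/25*(-14) = -17*(-1/5)*(-14) = (17/5)*(-14) = -238/5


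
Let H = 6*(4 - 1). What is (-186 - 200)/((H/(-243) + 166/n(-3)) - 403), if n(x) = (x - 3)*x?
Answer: 5211/5317 ≈ 0.98006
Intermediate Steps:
n(x) = x*(-3 + x) (n(x) = (-3 + x)*x = x*(-3 + x))
H = 18 (H = 6*3 = 18)
(-186 - 200)/((H/(-243) + 166/n(-3)) - 403) = (-186 - 200)/((18/(-243) + 166/((-3*(-3 - 3)))) - 403) = -386/((18*(-1/243) + 166/((-3*(-6)))) - 403) = -386/((-2/27 + 166/18) - 403) = -386/((-2/27 + 166*(1/18)) - 403) = -386/((-2/27 + 83/9) - 403) = -386/(247/27 - 403) = -386/(-10634/27) = -386*(-27/10634) = 5211/5317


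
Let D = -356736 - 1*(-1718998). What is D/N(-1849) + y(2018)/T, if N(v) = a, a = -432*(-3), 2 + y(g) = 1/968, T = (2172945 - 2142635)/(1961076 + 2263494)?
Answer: 13113691249/16975332 ≈ 772.51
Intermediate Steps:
T = 433/60351 (T = 30310/4224570 = 30310*(1/4224570) = 433/60351 ≈ 0.0071747)
y(g) = -1935/968 (y(g) = -2 + 1/968 = -1935/968)
a = 1296
N(v) = 1296
D = 1362262 (D = -356736 + 1718998 = 1362262)
D/N(-1849) + y(2018)/T = 1362262/1296 - 1935/(968*433/60351) = 1362262*(1/1296) - 1935/968*60351/433 = 681131/648 - 116779185/419144 = 13113691249/16975332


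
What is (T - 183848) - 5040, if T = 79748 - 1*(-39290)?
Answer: -69850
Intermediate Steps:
T = 119038 (T = 79748 + 39290 = 119038)
(T - 183848) - 5040 = (119038 - 183848) - 5040 = -64810 - 5040 = -69850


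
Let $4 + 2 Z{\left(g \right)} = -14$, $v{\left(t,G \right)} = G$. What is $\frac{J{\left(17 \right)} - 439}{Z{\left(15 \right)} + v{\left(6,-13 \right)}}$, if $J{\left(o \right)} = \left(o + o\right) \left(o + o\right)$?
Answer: $- \frac{717}{22} \approx -32.591$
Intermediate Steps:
$J{\left(o \right)} = 4 o^{2}$ ($J{\left(o \right)} = 2 o 2 o = 4 o^{2}$)
$Z{\left(g \right)} = -9$ ($Z{\left(g \right)} = -2 + \frac{1}{2} \left(-14\right) = -2 - 7 = -9$)
$\frac{J{\left(17 \right)} - 439}{Z{\left(15 \right)} + v{\left(6,-13 \right)}} = \frac{4 \cdot 17^{2} - 439}{-9 - 13} = \frac{4 \cdot 289 - 439}{-22} = \left(1156 - 439\right) \left(- \frac{1}{22}\right) = 717 \left(- \frac{1}{22}\right) = - \frac{717}{22}$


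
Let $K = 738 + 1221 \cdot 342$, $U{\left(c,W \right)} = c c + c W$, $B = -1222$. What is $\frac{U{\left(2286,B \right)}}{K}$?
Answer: $\frac{2413}{415} \approx 5.8145$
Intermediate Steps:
$U{\left(c,W \right)} = c^{2} + W c$
$K = 418320$ ($K = 738 + 417582 = 418320$)
$\frac{U{\left(2286,B \right)}}{K} = \frac{2286 \left(-1222 + 2286\right)}{418320} = 2286 \cdot 1064 \cdot \frac{1}{418320} = 2432304 \cdot \frac{1}{418320} = \frac{2413}{415}$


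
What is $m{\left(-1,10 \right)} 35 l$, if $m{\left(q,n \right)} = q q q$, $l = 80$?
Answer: $-2800$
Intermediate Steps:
$m{\left(q,n \right)} = q^{3}$ ($m{\left(q,n \right)} = q^{2} q = q^{3}$)
$m{\left(-1,10 \right)} 35 l = \left(-1\right)^{3} \cdot 35 \cdot 80 = \left(-1\right) 35 \cdot 80 = \left(-35\right) 80 = -2800$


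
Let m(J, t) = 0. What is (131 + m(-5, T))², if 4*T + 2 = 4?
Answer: 17161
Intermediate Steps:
T = ½ (T = -½ + (¼)*4 = -½ + 1 = ½ ≈ 0.50000)
(131 + m(-5, T))² = (131 + 0)² = 131² = 17161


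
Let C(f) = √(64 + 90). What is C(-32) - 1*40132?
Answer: -40132 + √154 ≈ -40120.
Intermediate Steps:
C(f) = √154
C(-32) - 1*40132 = √154 - 1*40132 = √154 - 40132 = -40132 + √154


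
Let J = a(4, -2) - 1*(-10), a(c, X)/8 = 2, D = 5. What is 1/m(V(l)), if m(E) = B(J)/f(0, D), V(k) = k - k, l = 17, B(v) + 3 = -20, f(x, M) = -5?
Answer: 5/23 ≈ 0.21739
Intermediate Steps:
a(c, X) = 16 (a(c, X) = 8*2 = 16)
J = 26 (J = 16 - 1*(-10) = 16 + 10 = 26)
B(v) = -23 (B(v) = -3 - 20 = -23)
V(k) = 0
m(E) = 23/5 (m(E) = -23/(-5) = -23*(-1/5) = 23/5)
1/m(V(l)) = 1/(23/5) = 5/23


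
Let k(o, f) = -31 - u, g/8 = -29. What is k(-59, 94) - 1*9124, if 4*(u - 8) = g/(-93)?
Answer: -852217/93 ≈ -9163.6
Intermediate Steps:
g = -232 (g = 8*(-29) = -232)
u = 802/93 (u = 8 + (-232/(-93))/4 = 8 + (-232*(-1/93))/4 = 8 + (¼)*(232/93) = 8 + 58/93 = 802/93 ≈ 8.6237)
k(o, f) = -3685/93 (k(o, f) = -31 - 1*802/93 = -31 - 802/93 = -3685/93)
k(-59, 94) - 1*9124 = -3685/93 - 1*9124 = -3685/93 - 9124 = -852217/93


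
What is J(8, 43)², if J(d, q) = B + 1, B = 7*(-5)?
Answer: 1156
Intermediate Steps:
B = -35
J(d, q) = -34 (J(d, q) = -35 + 1 = -34)
J(8, 43)² = (-34)² = 1156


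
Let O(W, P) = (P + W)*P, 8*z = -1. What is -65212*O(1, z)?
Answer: 114121/16 ≈ 7132.6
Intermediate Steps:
z = -⅛ (z = (⅛)*(-1) = -⅛ ≈ -0.12500)
O(W, P) = P*(P + W)
-65212*O(1, z) = -(-16303)*(-⅛ + 1)/2 = -(-16303)*7/(2*8) = -65212*(-7/64) = 114121/16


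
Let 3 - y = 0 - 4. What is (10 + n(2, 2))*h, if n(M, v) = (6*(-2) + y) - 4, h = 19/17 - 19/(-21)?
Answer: 722/357 ≈ 2.0224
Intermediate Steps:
y = 7 (y = 3 - (0 - 4) = 3 - 1*(-4) = 3 + 4 = 7)
h = 722/357 (h = 19*(1/17) - 19*(-1/21) = 19/17 + 19/21 = 722/357 ≈ 2.0224)
n(M, v) = -9 (n(M, v) = (6*(-2) + 7) - 4 = (-12 + 7) - 4 = -5 - 4 = -9)
(10 + n(2, 2))*h = (10 - 9)*(722/357) = 1*(722/357) = 722/357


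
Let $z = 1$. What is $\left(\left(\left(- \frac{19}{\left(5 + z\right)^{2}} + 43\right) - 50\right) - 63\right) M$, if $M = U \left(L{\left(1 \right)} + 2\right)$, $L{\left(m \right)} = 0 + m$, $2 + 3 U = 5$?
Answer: $- \frac{2539}{12} \approx -211.58$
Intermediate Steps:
$U = 1$ ($U = - \frac{2}{3} + \frac{1}{3} \cdot 5 = - \frac{2}{3} + \frac{5}{3} = 1$)
$L{\left(m \right)} = m$
$M = 3$ ($M = 1 \left(1 + 2\right) = 1 \cdot 3 = 3$)
$\left(\left(\left(- \frac{19}{\left(5 + z\right)^{2}} + 43\right) - 50\right) - 63\right) M = \left(\left(\left(- \frac{19}{\left(5 + 1\right)^{2}} + 43\right) - 50\right) - 63\right) 3 = \left(\left(\left(- \frac{19}{6^{2}} + 43\right) - 50\right) - 63\right) 3 = \left(\left(\left(- \frac{19}{36} + 43\right) - 50\right) - 63\right) 3 = \left(\left(\frac{1529}{36} - 50\right) - 63\right) 3 = \left(- \frac{271}{36} - 63\right) 3 = \left(- \frac{2539}{36}\right) 3 = - \frac{2539}{12}$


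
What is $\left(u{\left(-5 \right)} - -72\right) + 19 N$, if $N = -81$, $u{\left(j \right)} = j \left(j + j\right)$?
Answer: $-1417$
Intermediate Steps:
$u{\left(j \right)} = 2 j^{2}$ ($u{\left(j \right)} = j 2 j = 2 j^{2}$)
$\left(u{\left(-5 \right)} - -72\right) + 19 N = \left(2 \left(-5\right)^{2} - -72\right) + 19 \left(-81\right) = \left(2 \cdot 25 + 72\right) - 1539 = \left(50 + 72\right) - 1539 = 122 - 1539 = -1417$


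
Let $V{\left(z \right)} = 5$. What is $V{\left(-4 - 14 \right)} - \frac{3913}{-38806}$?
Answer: $\frac{197943}{38806} \approx 5.1008$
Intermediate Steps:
$V{\left(-4 - 14 \right)} - \frac{3913}{-38806} = 5 - \frac{3913}{-38806} = 5 - 3913 \left(- \frac{1}{38806}\right) = 5 - - \frac{3913}{38806} = 5 + \frac{3913}{38806} = \frac{197943}{38806}$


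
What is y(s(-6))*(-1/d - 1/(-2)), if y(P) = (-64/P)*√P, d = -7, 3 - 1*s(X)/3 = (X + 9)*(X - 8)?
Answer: -32*√15/35 ≈ -3.5410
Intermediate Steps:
s(X) = 9 - 3*(-8 + X)*(9 + X) (s(X) = 9 - 3*(X + 9)*(X - 8) = 9 - 3*(9 + X)*(-8 + X) = 9 - 3*(-8 + X)*(9 + X))
y(P) = -64/√P
y(s(-6))*(-1/d - 1/(-2)) = (-64/√(225 - 3*(-6) - 3*(-6)²))*(-1/(-7) - 1/(-2)) = (-64/√(225 + 18 - 3*36))*(-1*(-⅐) - 1*(-½)) = (-64/√(225 + 18 - 108))*(⅐ + ½) = -64*√15/45*(9/14) = -32*√15/35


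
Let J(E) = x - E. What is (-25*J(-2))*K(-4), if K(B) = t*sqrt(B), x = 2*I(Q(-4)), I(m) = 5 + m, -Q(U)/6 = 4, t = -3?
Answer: -5400*I ≈ -5400.0*I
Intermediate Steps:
Q(U) = -24 (Q(U) = -6*4 = -24)
x = -38 (x = 2*(5 - 24) = 2*(-19) = -38)
J(E) = -38 - E
K(B) = -3*sqrt(B)
(-25*J(-2))*K(-4) = (-25*(-38 - 1*(-2)))*(-6*I) = (-25*(-38 + 2))*(-6*I) = (-25*(-36))*(-6*I) = 900*(-6*I) = -5400*I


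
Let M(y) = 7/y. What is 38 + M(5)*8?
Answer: 246/5 ≈ 49.200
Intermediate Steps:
38 + M(5)*8 = 38 + (7/5)*8 = 38 + 56/5 = 246/5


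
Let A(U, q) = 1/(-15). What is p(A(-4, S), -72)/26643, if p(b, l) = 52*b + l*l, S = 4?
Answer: 77708/399645 ≈ 0.19444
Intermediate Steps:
A(U, q) = -1/15
p(b, l) = l² + 52*b (p(b, l) = 52*b + l² = l² + 52*b)
p(A(-4, S), -72)/26643 = ((-72)² + 52*(-1/15))/26643 = (5184 - 52/15)*(1/26643) = (77708/15)*(1/26643) = 77708/399645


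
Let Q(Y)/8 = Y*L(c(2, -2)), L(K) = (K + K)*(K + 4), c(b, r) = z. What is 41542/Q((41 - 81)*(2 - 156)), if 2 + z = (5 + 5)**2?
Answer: 20771/492602880 ≈ 4.2166e-5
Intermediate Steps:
z = 98 (z = -2 + (5 + 5)**2 = -2 + 10**2 = -2 + 100 = 98)
c(b, r) = 98
L(K) = 2*K*(4 + K) (L(K) = (2*K)*(4 + K) = 2*K*(4 + K))
Q(Y) = 159936*Y (Q(Y) = 8*(Y*(2*98*(4 + 98))) = 8*(Y*(2*98*102)) = 8*(Y*19992) = 8*(19992*Y) = 159936*Y)
41542/Q((41 - 81)*(2 - 156)) = 41542/((159936*((41 - 81)*(2 - 156)))) = 41542/((159936*(-40*(-154)))) = 41542/((159936*6160)) = 41542/985205760 = 41542*(1/985205760) = 20771/492602880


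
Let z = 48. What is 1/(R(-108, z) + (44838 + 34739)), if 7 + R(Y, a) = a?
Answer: 1/79618 ≈ 1.2560e-5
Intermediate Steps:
R(Y, a) = -7 + a
1/(R(-108, z) + (44838 + 34739)) = 1/((-7 + 48) + (44838 + 34739)) = 1/(41 + 79577) = 1/79618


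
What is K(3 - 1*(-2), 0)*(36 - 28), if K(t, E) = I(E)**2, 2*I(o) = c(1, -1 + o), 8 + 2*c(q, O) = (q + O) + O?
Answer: 81/2 ≈ 40.500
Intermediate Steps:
c(q, O) = -4 + O + q/2 (c(q, O) = -4 + ((q + O) + O)/2 = -4 + ((O + q) + O)/2 = -4 + (q + 2*O)/2 = -4 + (O + q/2) = -4 + O + q/2)
I(o) = -9/4 + o/2 (I(o) = (-4 + (-1 + o) + (1/2)*1)/2 = (-4 + (-1 + o) + 1/2)/2 = (-9/2 + o)/2 = -9/4 + o/2)
K(t, E) = (-9/4 + E/2)**2
K(3 - 1*(-2), 0)*(36 - 28) = ((-9 + 2*0)**2/16)*(36 - 28) = ((-9 + 0)**2/16)*8 = ((1/16)*(-9)**2)*8 = ((1/16)*81)*8 = (81/16)*8 = 81/2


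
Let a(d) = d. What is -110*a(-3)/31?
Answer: 330/31 ≈ 10.645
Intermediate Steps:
-110*a(-3)/31 = -110*(-3)/31 = -22*(-15)*(1/31) = 330*(1/31) = 330/31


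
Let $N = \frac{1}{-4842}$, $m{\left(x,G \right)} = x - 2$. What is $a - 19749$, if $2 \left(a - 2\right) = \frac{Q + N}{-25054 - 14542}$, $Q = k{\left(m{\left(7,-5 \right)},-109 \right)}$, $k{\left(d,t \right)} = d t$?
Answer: $- \frac{398523072743}{20181456} \approx -19747.0$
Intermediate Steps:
$m{\left(x,G \right)} = -2 + x$
$Q = -545$ ($Q = \left(-2 + 7\right) \left(-109\right) = 5 \left(-109\right) = -545$)
$N = - \frac{1}{4842} \approx -0.00020653$
$a = \frac{40501801}{20181456}$ ($a = 2 + \frac{\left(-545 - \frac{1}{4842}\right) \frac{1}{-25054 - 14542}}{2} = 2 + \frac{\left(- \frac{2638891}{4842}\right) \frac{1}{-39596}}{2} = 2 + \frac{\left(- \frac{2638891}{4842}\right) \left(- \frac{1}{39596}\right)}{2} = 2 + \frac{1}{2} \cdot \frac{138889}{10090728} = 2 + \frac{138889}{20181456} = \frac{40501801}{20181456} \approx 2.0069$)
$a - 19749 = \frac{40501801}{20181456} - 19749 = - \frac{398523072743}{20181456}$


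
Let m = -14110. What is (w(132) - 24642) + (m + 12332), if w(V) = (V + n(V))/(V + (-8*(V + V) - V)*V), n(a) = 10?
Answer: -3911164031/148038 ≈ -26420.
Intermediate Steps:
w(V) = (10 + V)/(V - 17*V²) (w(V) = (V + 10)/(V + (-8*(V + V) - V)*V) = (10 + V)/(V + (-16*V - V)*V) = (10 + V)/(V + (-17*V)*V) = (10 + V)/(V - 17*V²))
(w(132) - 24642) + (m + 12332) = ((-10 - 1*132)/(132*(-1 + 17*132)) - 24642) + (-14110 + 12332) = ((-10 - 132)/(132*(-1 + 2244)) - 24642) - 1778 = ((1/132)*(-142)/2243 - 24642) - 1778 = ((1/132)*(1/2243)*(-142) - 24642) - 1778 = (-71/148038 - 24642) - 1778 = -3647952467/148038 - 1778 = -3911164031/148038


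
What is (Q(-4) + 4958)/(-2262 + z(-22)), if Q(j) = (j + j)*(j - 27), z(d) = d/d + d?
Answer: -5206/2283 ≈ -2.2803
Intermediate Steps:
z(d) = 1 + d
Q(j) = 2*j*(-27 + j) (Q(j) = (2*j)*(-27 + j) = 2*j*(-27 + j))
(Q(-4) + 4958)/(-2262 + z(-22)) = (2*(-4)*(-27 - 4) + 4958)/(-2262 + (1 - 22)) = (2*(-4)*(-31) + 4958)/(-2262 - 21) = (248 + 4958)/(-2283) = 5206*(-1/2283) = -5206/2283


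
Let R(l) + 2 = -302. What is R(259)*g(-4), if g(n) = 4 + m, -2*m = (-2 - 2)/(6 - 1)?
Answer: -6688/5 ≈ -1337.6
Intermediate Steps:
m = ⅖ (m = -(-2 - 2)/(2*(6 - 1)) = -(-2)/5 = -½*(-⅘) = ⅖ ≈ 0.40000)
R(l) = -304 (R(l) = -2 - 302 = -304)
g(n) = 22/5 (g(n) = 4 + ⅖ = 22/5)
R(259)*g(-4) = -304*22/5 = -6688/5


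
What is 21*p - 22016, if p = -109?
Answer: -24305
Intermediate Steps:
21*p - 22016 = 21*(-109) - 22016 = -2289 - 22016 = -24305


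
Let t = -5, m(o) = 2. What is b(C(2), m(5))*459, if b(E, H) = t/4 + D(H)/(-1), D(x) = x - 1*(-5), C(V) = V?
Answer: -15147/4 ≈ -3786.8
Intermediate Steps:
D(x) = 5 + x (D(x) = x + 5 = 5 + x)
b(E, H) = -25/4 - H (b(E, H) = -5/4 + (5 + H)/(-1) = -5*¼ + (5 + H)*(-1) = -5/4 + (-5 - H) = -25/4 - H)
b(C(2), m(5))*459 = (-25/4 - 1*2)*459 = (-25/4 - 2)*459 = -33/4*459 = -15147/4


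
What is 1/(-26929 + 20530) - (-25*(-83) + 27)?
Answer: -13450699/6399 ≈ -2102.0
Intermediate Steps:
1/(-26929 + 20530) - (-25*(-83) + 27) = 1/(-6399) - (2075 + 27) = -1/6399 - 1*2102 = -1/6399 - 2102 = -13450699/6399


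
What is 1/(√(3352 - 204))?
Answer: √787/1574 ≈ 0.017823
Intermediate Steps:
1/(√(3352 - 204)) = 1/(√3148) = 1/(2*√787) = √787/1574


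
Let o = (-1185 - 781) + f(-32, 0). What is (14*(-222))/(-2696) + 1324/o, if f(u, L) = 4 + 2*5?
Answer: 78041/164456 ≈ 0.47454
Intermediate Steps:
f(u, L) = 14 (f(u, L) = 4 + 10 = 14)
o = -1952 (o = (-1185 - 781) + 14 = -1966 + 14 = -1952)
(14*(-222))/(-2696) + 1324/o = (14*(-222))/(-2696) + 1324/(-1952) = -3108*(-1/2696) + 1324*(-1/1952) = 777/674 - 331/488 = 78041/164456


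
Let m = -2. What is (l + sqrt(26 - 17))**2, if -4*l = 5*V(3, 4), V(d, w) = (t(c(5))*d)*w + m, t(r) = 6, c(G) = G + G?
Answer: 28561/4 ≈ 7140.3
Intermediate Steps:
c(G) = 2*G
V(d, w) = -2 + 6*d*w (V(d, w) = (6*d)*w - 2 = 6*d*w - 2 = -2 + 6*d*w)
l = -175/2 (l = -5*(-2 + 6*3*4)/4 = -5*(-2 + 72)/4 = -5*70/4 = -1/4*350 = -175/2 ≈ -87.500)
(l + sqrt(26 - 17))**2 = (-175/2 + sqrt(26 - 17))**2 = (-175/2 + sqrt(9))**2 = (-175/2 + 3)**2 = (-169/2)**2 = 28561/4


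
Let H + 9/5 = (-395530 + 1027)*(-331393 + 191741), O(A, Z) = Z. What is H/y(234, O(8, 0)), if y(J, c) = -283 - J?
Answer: -25042333161/235 ≈ -1.0656e+8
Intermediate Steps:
H = 275465664771/5 (H = -9/5 + (-395530 + 1027)*(-331393 + 191741) = -9/5 - 394503*(-139652) = -9/5 + 55093132956 = 275465664771/5 ≈ 5.5093e+10)
H/y(234, O(8, 0)) = 275465664771/(5*(-283 - 1*234)) = 275465664771/(5*(-283 - 234)) = (275465664771/5)/(-517) = (275465664771/5)*(-1/517) = -25042333161/235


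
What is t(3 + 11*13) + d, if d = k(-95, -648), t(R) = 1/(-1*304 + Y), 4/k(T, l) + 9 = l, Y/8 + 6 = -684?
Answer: -23953/3826368 ≈ -0.0062600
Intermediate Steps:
Y = -5520 (Y = -48 + 8*(-684) = -48 - 5472 = -5520)
k(T, l) = 4/(-9 + l)
t(R) = -1/5824 (t(R) = 1/(-1*304 - 5520) = 1/(-304 - 5520) = 1/(-5824) = -1/5824)
d = -4/657 (d = 4/(-9 - 648) = 4/(-657) = 4*(-1/657) = -4/657 ≈ -0.0060883)
t(3 + 11*13) + d = -1/5824 - 4/657 = -23953/3826368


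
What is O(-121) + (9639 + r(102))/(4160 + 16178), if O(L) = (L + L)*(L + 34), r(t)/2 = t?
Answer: 428206095/20338 ≈ 21054.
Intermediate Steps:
r(t) = 2*t
O(L) = 2*L*(34 + L) (O(L) = (2*L)*(34 + L) = 2*L*(34 + L))
O(-121) + (9639 + r(102))/(4160 + 16178) = 2*(-121)*(34 - 121) + (9639 + 2*102)/(4160 + 16178) = 2*(-121)*(-87) + (9639 + 204)/20338 = 21054 + 9843*(1/20338) = 21054 + 9843/20338 = 428206095/20338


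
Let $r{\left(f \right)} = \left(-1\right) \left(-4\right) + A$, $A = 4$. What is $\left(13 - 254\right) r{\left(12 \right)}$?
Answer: $-1928$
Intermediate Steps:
$r{\left(f \right)} = 8$ ($r{\left(f \right)} = \left(-1\right) \left(-4\right) + 4 = 4 + 4 = 8$)
$\left(13 - 254\right) r{\left(12 \right)} = \left(13 - 254\right) 8 = \left(-241\right) 8 = -1928$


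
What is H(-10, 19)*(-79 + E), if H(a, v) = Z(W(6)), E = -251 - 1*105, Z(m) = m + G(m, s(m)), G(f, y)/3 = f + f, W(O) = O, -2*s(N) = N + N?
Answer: -18270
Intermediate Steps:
s(N) = -N (s(N) = -(N + N)/2 = -N)
G(f, y) = 6*f (G(f, y) = 3*(f + f) = 3*(2*f) = 6*f)
Z(m) = 7*m (Z(m) = m + 6*m = 7*m)
E = -356 (E = -251 - 105 = -356)
H(a, v) = 42 (H(a, v) = 7*6 = 42)
H(-10, 19)*(-79 + E) = 42*(-79 - 356) = 42*(-435) = -18270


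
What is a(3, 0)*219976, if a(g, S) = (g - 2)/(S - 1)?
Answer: -219976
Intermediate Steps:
a(g, S) = (-2 + g)/(-1 + S)
a(3, 0)*219976 = ((-2 + 3)/(-1 + 0))*219976 = (1/(-1))*219976 = -1*1*219976 = -1*219976 = -219976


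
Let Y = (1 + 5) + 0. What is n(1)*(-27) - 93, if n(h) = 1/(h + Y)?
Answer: -678/7 ≈ -96.857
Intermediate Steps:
Y = 6 (Y = 6 + 0 = 6)
n(h) = 1/(6 + h) (n(h) = 1/(h + 6) = 1/(6 + h))
n(1)*(-27) - 93 = -27/(6 + 1) - 93 = -27/7 - 93 = -678/7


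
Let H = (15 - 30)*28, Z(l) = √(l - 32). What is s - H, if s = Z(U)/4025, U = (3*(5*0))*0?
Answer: 420 + 4*I*√2/4025 ≈ 420.0 + 0.0014054*I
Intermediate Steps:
U = 0 (U = (3*0)*0 = 0*0 = 0)
Z(l) = √(-32 + l)
H = -420 (H = -15*28 = -420)
s = 4*I*√2/4025 (s = √(-32 + 0)/4025 = √(-32)*(1/4025) = (4*I*√2)*(1/4025) = 4*I*√2/4025 ≈ 0.0014054*I)
s - H = 4*I*√2/4025 - 1*(-420) = 4*I*√2/4025 + 420 = 420 + 4*I*√2/4025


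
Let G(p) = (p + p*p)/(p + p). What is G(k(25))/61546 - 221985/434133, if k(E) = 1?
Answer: -1517983853/2968794402 ≈ -0.51131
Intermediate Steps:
G(p) = (p + p²)/(2*p) (G(p) = (p + p²)/((2*p)) = (p + p²)*(1/(2*p)) = (p + p²)/(2*p))
G(k(25))/61546 - 221985/434133 = (½ + (½)*1)/61546 - 221985/434133 = (½ + ½)*(1/61546) - 221985*1/434133 = 1*(1/61546) - 24665/48237 = 1/61546 - 24665/48237 = -1517983853/2968794402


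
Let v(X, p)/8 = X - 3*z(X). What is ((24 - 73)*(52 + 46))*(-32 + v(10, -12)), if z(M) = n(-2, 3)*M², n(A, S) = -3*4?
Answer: -138528096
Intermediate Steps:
n(A, S) = -12
z(M) = -12*M²
v(X, p) = 8*X + 288*X² (v(X, p) = 8*(X - (-36)*X²) = 8*(X + 36*X²) = 8*X + 288*X²)
((24 - 73)*(52 + 46))*(-32 + v(10, -12)) = ((24 - 73)*(52 + 46))*(-32 + 8*10*(1 + 36*10)) = (-49*98)*(-32 + 8*10*(1 + 360)) = -4802*(-32 + 8*10*361) = -4802*(-32 + 28880) = -4802*28848 = -138528096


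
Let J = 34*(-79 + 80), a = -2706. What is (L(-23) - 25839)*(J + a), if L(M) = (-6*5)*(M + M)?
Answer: 65354448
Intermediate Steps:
L(M) = -60*M
J = 34 (J = 34*1 = 34)
(L(-23) - 25839)*(J + a) = (-60*(-23) - 25839)*(34 - 2706) = (1380 - 25839)*(-2672) = -24459*(-2672) = 65354448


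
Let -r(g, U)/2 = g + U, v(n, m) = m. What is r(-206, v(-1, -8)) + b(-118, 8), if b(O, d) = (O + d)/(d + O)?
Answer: 429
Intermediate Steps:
b(O, d) = 1 (b(O, d) = (O + d)/(O + d) = 1)
r(g, U) = -2*U - 2*g (r(g, U) = -2*(g + U) = -2*(U + g) = -2*U - 2*g)
r(-206, v(-1, -8)) + b(-118, 8) = (-2*(-8) - 2*(-206)) + 1 = (16 + 412) + 1 = 428 + 1 = 429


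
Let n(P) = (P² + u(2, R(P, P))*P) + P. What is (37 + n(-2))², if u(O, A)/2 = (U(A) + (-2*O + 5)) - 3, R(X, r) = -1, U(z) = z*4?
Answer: 3969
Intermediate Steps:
U(z) = 4*z
u(O, A) = 4 - 4*O + 8*A (u(O, A) = 2*((4*A + (-2*O + 5)) - 3) = 2*((4*A + (5 - 2*O)) - 3) = 2*((5 - 2*O + 4*A) - 3) = 2*(2 - 2*O + 4*A) = 4 - 4*O + 8*A)
n(P) = P² - 11*P (n(P) = (P² + (4 - 4*2 + 8*(-1))*P) + P = (P² + (4 - 8 - 8)*P) + P = (P² - 12*P) + P = P² - 11*P)
(37 + n(-2))² = (37 - 2*(-11 - 2))² = (37 - 2*(-13))² = (37 + 26)² = 63² = 3969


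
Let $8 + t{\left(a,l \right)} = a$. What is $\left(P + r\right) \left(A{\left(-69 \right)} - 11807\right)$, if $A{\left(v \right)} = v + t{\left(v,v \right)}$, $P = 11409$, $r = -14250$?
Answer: $33958473$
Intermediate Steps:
$t{\left(a,l \right)} = -8 + a$
$A{\left(v \right)} = -8 + 2 v$ ($A{\left(v \right)} = v + \left(-8 + v\right) = -8 + 2 v$)
$\left(P + r\right) \left(A{\left(-69 \right)} - 11807\right) = \left(11409 - 14250\right) \left(\left(-8 + 2 \left(-69\right)\right) - 11807\right) = - 2841 \left(\left(-8 - 138\right) - 11807\right) = - 2841 \left(-146 - 11807\right) = \left(-2841\right) \left(-11953\right) = 33958473$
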